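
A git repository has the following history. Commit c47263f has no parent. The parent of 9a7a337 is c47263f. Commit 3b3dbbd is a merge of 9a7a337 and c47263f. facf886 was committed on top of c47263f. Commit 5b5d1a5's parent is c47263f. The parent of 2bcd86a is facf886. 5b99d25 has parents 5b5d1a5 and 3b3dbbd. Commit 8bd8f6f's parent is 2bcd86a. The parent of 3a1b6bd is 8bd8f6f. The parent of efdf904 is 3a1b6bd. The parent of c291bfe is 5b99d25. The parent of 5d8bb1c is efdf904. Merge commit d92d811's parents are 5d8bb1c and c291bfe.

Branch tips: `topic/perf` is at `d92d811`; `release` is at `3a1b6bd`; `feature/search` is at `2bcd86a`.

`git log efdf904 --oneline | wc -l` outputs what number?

Walking parent pointers from efdf904: reachable set = {2bcd86a, 3a1b6bd, 8bd8f6f, c47263f, efdf904, facf886}.
That is 6 commits.

6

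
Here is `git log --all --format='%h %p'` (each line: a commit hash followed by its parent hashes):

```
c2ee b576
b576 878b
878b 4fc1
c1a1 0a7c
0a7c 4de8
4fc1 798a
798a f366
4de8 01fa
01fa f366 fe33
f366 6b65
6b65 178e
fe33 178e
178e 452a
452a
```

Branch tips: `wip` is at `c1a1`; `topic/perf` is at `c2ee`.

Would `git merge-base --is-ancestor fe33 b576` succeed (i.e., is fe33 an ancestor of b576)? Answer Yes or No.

Ancestors of b576: {178e, 452a, 4fc1, 6b65, 798a, 878b, b576, f366}.
fe33 is not in that set, so it is not an ancestor of b576.

No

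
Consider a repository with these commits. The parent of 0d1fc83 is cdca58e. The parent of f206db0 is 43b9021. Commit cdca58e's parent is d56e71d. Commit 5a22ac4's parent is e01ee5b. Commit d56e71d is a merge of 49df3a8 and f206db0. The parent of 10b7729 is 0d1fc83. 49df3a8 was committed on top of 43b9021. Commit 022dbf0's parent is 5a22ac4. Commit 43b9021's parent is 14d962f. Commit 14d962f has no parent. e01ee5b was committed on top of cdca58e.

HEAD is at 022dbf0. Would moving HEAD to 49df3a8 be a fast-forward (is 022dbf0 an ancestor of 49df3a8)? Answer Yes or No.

No

A fast-forward from 022dbf0 to 49df3a8 is possible iff 022dbf0 is an ancestor of 49df3a8.
Ancestors of 49df3a8: {14d962f, 43b9021, 49df3a8}.
022dbf0 is not among them, so fast-forward is not possible.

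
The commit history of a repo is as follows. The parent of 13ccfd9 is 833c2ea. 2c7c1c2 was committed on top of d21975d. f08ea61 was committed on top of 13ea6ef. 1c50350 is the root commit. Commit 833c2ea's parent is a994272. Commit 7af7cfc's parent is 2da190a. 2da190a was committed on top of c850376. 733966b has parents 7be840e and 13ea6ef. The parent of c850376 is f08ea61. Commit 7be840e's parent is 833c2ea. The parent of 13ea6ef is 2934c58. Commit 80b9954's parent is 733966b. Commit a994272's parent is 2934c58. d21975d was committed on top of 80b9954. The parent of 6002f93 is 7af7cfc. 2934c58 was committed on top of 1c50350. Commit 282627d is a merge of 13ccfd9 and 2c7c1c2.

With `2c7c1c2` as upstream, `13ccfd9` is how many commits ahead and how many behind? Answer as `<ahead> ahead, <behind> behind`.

1 ahead, 6 behind

Reachable from 13ccfd9: {13ccfd9, 1c50350, 2934c58, 833c2ea, a994272}.
Reachable from 2c7c1c2: {13ea6ef, 1c50350, 2934c58, 2c7c1c2, 733966b, 7be840e, 80b9954, 833c2ea, a994272, d21975d}.
Only in 13ccfd9's history (ahead): {13ccfd9} — 1.
Only in 2c7c1c2's history (behind): {13ea6ef, 2c7c1c2, 733966b, 7be840e, 80b9954, d21975d} — 6.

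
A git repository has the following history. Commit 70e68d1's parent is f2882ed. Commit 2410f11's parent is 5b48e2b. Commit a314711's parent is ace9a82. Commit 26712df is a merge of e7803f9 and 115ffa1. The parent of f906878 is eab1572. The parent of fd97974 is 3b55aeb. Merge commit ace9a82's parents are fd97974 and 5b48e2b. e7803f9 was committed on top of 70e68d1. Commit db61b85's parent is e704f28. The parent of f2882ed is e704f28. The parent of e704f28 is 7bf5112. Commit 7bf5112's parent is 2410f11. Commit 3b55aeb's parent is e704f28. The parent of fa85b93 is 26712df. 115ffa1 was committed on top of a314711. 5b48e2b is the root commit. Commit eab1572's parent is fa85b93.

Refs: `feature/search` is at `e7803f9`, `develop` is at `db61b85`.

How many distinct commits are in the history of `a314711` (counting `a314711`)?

8

Walking parent pointers from a314711: reachable set = {2410f11, 3b55aeb, 5b48e2b, 7bf5112, a314711, ace9a82, e704f28, fd97974}.
That is 8 commits.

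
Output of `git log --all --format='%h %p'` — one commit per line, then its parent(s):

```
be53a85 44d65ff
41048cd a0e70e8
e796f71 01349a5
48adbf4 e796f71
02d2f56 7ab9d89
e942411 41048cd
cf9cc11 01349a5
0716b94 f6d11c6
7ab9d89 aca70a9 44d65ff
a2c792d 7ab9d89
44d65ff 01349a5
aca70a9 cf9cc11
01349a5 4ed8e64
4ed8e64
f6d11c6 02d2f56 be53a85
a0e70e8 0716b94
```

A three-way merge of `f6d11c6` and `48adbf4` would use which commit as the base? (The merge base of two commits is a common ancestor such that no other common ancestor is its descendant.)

01349a5

Ancestors of f6d11c6: {01349a5, 02d2f56, 44d65ff, 4ed8e64, 7ab9d89, aca70a9, be53a85, cf9cc11, f6d11c6}.
Ancestors of 48adbf4: {01349a5, 48adbf4, 4ed8e64, e796f71}.
Common ancestors: {01349a5, 4ed8e64}.
Among these, 01349a5 is not an ancestor of any other common ancestor — it is the merge base.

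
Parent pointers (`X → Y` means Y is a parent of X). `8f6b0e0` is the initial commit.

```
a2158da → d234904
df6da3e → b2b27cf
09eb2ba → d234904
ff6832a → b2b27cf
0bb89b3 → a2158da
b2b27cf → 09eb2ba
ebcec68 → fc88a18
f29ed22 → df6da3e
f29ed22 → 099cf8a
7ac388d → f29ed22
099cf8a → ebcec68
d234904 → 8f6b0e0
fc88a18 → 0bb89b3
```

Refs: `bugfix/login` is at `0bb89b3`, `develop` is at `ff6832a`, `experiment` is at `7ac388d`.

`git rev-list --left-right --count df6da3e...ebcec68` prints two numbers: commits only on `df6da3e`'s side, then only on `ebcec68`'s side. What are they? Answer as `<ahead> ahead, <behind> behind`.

3 ahead, 4 behind

Reachable from df6da3e: {09eb2ba, 8f6b0e0, b2b27cf, d234904, df6da3e}.
Reachable from ebcec68: {0bb89b3, 8f6b0e0, a2158da, d234904, ebcec68, fc88a18}.
Only in df6da3e's history (ahead): {09eb2ba, b2b27cf, df6da3e} — 3.
Only in ebcec68's history (behind): {0bb89b3, a2158da, ebcec68, fc88a18} — 4.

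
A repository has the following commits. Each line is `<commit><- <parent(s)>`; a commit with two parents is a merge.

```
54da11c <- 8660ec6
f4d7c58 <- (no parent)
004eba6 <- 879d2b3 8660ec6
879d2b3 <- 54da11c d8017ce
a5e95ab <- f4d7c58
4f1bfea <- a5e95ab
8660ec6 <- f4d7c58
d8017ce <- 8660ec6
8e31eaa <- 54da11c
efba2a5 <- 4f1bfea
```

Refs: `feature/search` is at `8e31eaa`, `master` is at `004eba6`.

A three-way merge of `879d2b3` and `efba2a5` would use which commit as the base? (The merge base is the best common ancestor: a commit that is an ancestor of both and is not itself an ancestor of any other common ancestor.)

Ancestors of 879d2b3: {54da11c, 8660ec6, 879d2b3, d8017ce, f4d7c58}.
Ancestors of efba2a5: {4f1bfea, a5e95ab, efba2a5, f4d7c58}.
Common ancestors: {f4d7c58}.
The only common ancestor is f4d7c58, so it is the merge base.

f4d7c58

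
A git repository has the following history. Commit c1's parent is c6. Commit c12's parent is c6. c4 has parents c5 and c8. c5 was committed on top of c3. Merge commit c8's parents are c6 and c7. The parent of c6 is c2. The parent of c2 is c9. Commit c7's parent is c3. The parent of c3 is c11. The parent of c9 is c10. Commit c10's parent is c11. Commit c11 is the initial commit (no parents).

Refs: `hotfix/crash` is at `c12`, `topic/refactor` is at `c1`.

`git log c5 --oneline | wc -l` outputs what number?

3

Walking parent pointers from c5: reachable set = {c11, c3, c5}.
That is 3 commits.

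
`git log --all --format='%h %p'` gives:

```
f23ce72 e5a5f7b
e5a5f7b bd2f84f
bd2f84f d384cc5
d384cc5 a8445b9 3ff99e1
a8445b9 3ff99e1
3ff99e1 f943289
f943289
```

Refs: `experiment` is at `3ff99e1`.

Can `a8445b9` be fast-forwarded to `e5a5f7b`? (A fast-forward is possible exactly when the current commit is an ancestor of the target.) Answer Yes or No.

Yes

A fast-forward from a8445b9 to e5a5f7b is possible iff a8445b9 is an ancestor of e5a5f7b.
Ancestors of e5a5f7b: {3ff99e1, a8445b9, bd2f84f, d384cc5, e5a5f7b, f943289}.
a8445b9 is among them, so fast-forward is possible.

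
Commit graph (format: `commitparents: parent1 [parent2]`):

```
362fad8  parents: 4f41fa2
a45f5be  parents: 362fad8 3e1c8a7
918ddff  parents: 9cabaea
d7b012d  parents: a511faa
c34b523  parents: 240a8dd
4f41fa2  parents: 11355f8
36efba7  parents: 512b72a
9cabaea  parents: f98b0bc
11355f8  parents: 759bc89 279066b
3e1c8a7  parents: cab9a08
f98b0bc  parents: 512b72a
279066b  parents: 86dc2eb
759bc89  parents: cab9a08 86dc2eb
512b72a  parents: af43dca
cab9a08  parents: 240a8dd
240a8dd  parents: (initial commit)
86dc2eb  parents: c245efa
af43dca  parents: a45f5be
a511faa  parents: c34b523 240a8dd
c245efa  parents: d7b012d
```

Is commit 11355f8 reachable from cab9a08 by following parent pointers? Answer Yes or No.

No

Ancestors of cab9a08: {240a8dd, cab9a08}.
11355f8 is not in that set, so it is not an ancestor of cab9a08.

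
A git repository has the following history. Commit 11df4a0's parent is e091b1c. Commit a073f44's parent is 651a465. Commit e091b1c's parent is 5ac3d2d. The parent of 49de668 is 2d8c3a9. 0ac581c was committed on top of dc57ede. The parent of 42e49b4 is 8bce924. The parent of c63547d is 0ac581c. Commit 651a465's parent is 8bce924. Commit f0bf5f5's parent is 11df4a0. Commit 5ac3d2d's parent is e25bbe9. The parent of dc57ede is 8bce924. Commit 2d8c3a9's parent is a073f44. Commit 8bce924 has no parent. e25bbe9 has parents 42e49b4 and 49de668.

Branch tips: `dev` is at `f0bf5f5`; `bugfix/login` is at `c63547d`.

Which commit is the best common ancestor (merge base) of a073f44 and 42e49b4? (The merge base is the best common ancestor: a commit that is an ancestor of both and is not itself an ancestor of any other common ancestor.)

8bce924

Ancestors of a073f44: {651a465, 8bce924, a073f44}.
Ancestors of 42e49b4: {42e49b4, 8bce924}.
Common ancestors: {8bce924}.
The only common ancestor is 8bce924, so it is the merge base.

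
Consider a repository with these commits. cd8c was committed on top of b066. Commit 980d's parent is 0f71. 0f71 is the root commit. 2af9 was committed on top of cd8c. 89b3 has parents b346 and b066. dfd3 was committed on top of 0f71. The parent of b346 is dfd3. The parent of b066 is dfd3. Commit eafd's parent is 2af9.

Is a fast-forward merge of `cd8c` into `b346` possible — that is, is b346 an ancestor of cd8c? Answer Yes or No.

A fast-forward from b346 to cd8c is possible iff b346 is an ancestor of cd8c.
Ancestors of cd8c: {0f71, b066, cd8c, dfd3}.
b346 is not among them, so fast-forward is not possible.

No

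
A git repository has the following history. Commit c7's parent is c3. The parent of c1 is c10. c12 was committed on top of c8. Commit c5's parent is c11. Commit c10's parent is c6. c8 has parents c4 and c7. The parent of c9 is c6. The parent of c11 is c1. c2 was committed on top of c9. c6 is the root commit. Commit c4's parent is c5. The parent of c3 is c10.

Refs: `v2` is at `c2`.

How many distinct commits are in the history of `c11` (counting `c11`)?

4

Walking parent pointers from c11: reachable set = {c1, c10, c11, c6}.
That is 4 commits.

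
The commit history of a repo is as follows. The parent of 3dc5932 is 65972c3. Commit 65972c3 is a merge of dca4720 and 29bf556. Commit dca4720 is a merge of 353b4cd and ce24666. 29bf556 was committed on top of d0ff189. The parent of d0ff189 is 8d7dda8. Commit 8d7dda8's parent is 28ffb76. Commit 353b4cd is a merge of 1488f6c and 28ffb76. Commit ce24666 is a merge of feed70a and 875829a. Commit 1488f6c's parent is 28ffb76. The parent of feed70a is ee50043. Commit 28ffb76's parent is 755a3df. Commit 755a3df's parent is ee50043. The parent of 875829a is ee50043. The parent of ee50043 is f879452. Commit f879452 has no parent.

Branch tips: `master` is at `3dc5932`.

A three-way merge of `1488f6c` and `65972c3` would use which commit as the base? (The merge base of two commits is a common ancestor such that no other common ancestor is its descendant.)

1488f6c

Ancestors of 1488f6c: {1488f6c, 28ffb76, 755a3df, ee50043, f879452}.
Ancestors of 65972c3: {1488f6c, 28ffb76, 29bf556, 353b4cd, 65972c3, 755a3df, 875829a, 8d7dda8, ce24666, d0ff189, dca4720, ee50043, f879452, feed70a}.
Common ancestors: {1488f6c, 28ffb76, 755a3df, ee50043, f879452}.
Among these, 1488f6c is not an ancestor of any other common ancestor — it is the merge base.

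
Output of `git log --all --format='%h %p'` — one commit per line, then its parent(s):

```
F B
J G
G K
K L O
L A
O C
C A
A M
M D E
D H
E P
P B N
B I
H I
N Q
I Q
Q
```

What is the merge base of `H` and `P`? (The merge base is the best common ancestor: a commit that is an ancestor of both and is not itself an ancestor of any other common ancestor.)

I

Ancestors of H: {H, I, Q}.
Ancestors of P: {B, I, N, P, Q}.
Common ancestors: {I, Q}.
Among these, I is not an ancestor of any other common ancestor — it is the merge base.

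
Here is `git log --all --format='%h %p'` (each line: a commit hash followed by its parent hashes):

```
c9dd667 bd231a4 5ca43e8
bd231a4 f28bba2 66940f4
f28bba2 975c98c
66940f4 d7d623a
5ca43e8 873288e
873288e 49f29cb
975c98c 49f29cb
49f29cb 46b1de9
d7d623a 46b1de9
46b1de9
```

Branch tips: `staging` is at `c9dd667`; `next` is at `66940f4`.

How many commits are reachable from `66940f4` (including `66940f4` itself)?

3

Walking parent pointers from 66940f4: reachable set = {46b1de9, 66940f4, d7d623a}.
That is 3 commits.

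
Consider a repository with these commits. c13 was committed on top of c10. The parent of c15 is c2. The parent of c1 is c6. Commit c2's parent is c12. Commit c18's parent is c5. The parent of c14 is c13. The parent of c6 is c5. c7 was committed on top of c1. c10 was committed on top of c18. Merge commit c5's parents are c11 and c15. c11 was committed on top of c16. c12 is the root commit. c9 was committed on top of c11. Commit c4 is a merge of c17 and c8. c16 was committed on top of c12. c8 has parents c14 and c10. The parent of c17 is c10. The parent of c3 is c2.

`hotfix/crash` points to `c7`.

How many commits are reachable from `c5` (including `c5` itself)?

6

Walking parent pointers from c5: reachable set = {c11, c12, c15, c16, c2, c5}.
That is 6 commits.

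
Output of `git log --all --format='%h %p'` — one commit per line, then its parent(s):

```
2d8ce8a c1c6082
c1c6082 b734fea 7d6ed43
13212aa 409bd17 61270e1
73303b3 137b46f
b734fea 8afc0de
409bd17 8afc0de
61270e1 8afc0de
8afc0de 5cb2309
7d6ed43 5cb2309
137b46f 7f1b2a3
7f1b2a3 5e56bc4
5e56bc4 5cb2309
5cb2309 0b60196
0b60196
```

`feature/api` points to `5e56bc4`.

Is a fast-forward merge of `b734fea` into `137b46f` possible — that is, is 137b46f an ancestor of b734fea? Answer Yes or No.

No

A fast-forward from 137b46f to b734fea is possible iff 137b46f is an ancestor of b734fea.
Ancestors of b734fea: {0b60196, 5cb2309, 8afc0de, b734fea}.
137b46f is not among them, so fast-forward is not possible.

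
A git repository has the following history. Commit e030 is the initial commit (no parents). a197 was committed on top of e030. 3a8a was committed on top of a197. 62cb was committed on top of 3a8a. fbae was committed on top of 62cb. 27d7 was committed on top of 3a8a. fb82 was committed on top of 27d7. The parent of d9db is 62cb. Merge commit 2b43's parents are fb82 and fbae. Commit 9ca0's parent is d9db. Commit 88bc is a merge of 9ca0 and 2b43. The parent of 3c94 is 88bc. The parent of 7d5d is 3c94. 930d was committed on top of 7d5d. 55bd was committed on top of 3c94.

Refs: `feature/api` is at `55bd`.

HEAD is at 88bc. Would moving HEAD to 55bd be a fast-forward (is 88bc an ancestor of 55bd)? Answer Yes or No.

A fast-forward from 88bc to 55bd is possible iff 88bc is an ancestor of 55bd.
Ancestors of 55bd: {27d7, 2b43, 3a8a, 3c94, 55bd, 62cb, 88bc, 9ca0, a197, d9db, e030, fb82, fbae}.
88bc is among them, so fast-forward is possible.

Yes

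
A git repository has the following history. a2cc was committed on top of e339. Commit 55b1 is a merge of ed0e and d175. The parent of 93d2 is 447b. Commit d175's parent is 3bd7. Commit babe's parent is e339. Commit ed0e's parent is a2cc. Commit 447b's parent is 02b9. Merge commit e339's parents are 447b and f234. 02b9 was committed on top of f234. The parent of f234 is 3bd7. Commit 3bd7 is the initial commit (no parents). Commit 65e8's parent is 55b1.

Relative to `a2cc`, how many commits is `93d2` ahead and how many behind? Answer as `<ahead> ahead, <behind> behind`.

Reachable from 93d2: {02b9, 3bd7, 447b, 93d2, f234}.
Reachable from a2cc: {02b9, 3bd7, 447b, a2cc, e339, f234}.
Only in 93d2's history (ahead): {93d2} — 1.
Only in a2cc's history (behind): {a2cc, e339} — 2.

1 ahead, 2 behind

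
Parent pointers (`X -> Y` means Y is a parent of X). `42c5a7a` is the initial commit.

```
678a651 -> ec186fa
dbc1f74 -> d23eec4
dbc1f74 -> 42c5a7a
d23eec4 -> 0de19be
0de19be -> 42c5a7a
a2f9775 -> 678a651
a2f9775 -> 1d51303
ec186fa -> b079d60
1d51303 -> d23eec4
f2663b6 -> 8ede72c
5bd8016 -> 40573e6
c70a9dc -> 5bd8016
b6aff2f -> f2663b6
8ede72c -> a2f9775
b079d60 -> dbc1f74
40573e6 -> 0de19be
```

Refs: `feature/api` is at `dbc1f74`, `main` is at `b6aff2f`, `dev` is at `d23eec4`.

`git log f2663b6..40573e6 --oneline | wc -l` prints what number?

Reachable from 40573e6: {0de19be, 40573e6, 42c5a7a}.
Reachable from f2663b6: {0de19be, 1d51303, 42c5a7a, 678a651, 8ede72c, a2f9775, b079d60, d23eec4, dbc1f74, ec186fa, f2663b6}.
In 40573e6's history but not f2663b6's: {40573e6} — 1 commit.

1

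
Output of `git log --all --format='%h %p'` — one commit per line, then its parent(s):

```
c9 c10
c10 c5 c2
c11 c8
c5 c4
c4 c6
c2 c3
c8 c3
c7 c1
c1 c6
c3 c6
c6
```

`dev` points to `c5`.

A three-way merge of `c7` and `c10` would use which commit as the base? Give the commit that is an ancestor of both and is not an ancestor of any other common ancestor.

Ancestors of c7: {c1, c6, c7}.
Ancestors of c10: {c10, c2, c3, c4, c5, c6}.
Common ancestors: {c6}.
The only common ancestor is c6, so it is the merge base.

c6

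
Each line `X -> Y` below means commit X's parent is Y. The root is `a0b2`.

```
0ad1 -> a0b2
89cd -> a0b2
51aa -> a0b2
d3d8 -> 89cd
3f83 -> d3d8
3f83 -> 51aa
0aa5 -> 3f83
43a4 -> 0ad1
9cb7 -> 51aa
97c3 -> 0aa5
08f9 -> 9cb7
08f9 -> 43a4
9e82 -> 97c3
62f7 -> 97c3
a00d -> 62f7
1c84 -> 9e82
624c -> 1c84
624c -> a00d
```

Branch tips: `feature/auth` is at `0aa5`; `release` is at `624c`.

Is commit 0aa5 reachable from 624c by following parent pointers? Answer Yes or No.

Ancestors of 624c (commits reachable by following parents): {0aa5, 1c84, 3f83, 51aa, 624c, 62f7, 89cd, 97c3, 9e82, a00d, a0b2, d3d8}.
0aa5 is in that set, so it is an ancestor of 624c.

Yes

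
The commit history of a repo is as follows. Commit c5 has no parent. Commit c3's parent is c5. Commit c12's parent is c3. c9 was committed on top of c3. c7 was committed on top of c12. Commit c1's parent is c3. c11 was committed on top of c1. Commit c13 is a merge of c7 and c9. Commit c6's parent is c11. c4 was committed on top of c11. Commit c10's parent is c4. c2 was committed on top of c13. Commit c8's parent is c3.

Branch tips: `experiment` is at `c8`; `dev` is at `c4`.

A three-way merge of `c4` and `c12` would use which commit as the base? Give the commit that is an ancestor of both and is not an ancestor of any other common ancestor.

c3

Ancestors of c4: {c1, c11, c3, c4, c5}.
Ancestors of c12: {c12, c3, c5}.
Common ancestors: {c3, c5}.
Among these, c3 is not an ancestor of any other common ancestor — it is the merge base.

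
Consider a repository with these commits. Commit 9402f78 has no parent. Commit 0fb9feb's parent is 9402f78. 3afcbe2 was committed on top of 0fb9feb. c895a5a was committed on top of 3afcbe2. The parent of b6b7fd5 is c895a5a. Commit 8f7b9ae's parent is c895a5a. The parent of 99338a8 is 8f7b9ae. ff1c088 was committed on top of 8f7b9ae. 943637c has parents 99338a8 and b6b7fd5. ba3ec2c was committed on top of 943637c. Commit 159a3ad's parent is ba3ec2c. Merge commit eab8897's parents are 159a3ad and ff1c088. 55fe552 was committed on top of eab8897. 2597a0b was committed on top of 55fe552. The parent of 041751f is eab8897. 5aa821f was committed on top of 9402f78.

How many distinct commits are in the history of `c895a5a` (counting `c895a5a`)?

4

Walking parent pointers from c895a5a: reachable set = {0fb9feb, 3afcbe2, 9402f78, c895a5a}.
That is 4 commits.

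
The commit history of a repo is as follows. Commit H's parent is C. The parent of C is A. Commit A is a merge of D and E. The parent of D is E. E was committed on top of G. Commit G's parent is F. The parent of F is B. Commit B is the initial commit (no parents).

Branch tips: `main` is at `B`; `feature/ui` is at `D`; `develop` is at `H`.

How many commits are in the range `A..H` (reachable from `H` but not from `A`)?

Reachable from H: {A, B, C, D, E, F, G, H}.
Reachable from A: {A, B, D, E, F, G}.
In H's history but not A's: {C, H} — 2 commits.

2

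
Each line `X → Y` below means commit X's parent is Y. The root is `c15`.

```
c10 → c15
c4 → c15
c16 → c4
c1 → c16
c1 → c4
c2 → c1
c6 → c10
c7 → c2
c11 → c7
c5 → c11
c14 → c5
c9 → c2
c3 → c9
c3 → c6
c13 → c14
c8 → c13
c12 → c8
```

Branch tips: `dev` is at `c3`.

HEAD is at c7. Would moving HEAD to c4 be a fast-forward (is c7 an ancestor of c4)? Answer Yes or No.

A fast-forward from c7 to c4 is possible iff c7 is an ancestor of c4.
Ancestors of c4: {c15, c4}.
c7 is not among them, so fast-forward is not possible.

No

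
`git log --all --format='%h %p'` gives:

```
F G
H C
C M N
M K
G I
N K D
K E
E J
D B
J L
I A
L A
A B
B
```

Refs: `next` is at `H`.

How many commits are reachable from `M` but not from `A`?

5

Reachable from M: {A, B, E, J, K, L, M}.
Reachable from A: {A, B}.
In M's history but not A's: {E, J, K, L, M} — 5 commits.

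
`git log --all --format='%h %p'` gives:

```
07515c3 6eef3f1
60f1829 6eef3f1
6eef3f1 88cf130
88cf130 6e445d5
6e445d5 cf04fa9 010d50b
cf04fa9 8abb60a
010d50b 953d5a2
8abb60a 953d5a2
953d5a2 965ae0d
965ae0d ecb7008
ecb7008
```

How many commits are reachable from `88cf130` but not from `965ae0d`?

Reachable from 88cf130: {010d50b, 6e445d5, 88cf130, 8abb60a, 953d5a2, 965ae0d, cf04fa9, ecb7008}.
Reachable from 965ae0d: {965ae0d, ecb7008}.
In 88cf130's history but not 965ae0d's: {010d50b, 6e445d5, 88cf130, 8abb60a, 953d5a2, cf04fa9} — 6 commits.

6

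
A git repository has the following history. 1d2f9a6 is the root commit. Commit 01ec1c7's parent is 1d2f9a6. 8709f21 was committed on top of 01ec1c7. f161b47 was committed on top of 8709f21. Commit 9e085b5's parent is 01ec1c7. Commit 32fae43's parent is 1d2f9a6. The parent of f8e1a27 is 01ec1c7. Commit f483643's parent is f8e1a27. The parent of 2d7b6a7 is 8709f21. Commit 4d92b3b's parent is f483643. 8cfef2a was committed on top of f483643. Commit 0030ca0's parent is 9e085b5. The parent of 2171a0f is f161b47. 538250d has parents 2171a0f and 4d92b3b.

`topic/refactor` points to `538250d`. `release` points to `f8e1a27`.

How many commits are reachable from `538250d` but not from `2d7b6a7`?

6

Reachable from 538250d: {01ec1c7, 1d2f9a6, 2171a0f, 4d92b3b, 538250d, 8709f21, f161b47, f483643, f8e1a27}.
Reachable from 2d7b6a7: {01ec1c7, 1d2f9a6, 2d7b6a7, 8709f21}.
In 538250d's history but not 2d7b6a7's: {2171a0f, 4d92b3b, 538250d, f161b47, f483643, f8e1a27} — 6 commits.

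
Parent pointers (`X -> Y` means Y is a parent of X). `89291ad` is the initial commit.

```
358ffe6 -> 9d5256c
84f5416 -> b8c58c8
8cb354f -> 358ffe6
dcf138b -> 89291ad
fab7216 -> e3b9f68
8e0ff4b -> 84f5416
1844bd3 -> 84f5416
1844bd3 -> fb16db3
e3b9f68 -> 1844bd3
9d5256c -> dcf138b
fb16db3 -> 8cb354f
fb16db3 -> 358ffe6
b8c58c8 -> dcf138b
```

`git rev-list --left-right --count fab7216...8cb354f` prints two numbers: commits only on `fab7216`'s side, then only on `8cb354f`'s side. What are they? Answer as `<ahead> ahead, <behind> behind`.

Reachable from fab7216: {1844bd3, 358ffe6, 84f5416, 89291ad, 8cb354f, 9d5256c, b8c58c8, dcf138b, e3b9f68, fab7216, fb16db3}.
Reachable from 8cb354f: {358ffe6, 89291ad, 8cb354f, 9d5256c, dcf138b}.
Only in fab7216's history (ahead): {1844bd3, 84f5416, b8c58c8, e3b9f68, fab7216, fb16db3} — 6.
Only in 8cb354f's history (behind): {} — 0.

6 ahead, 0 behind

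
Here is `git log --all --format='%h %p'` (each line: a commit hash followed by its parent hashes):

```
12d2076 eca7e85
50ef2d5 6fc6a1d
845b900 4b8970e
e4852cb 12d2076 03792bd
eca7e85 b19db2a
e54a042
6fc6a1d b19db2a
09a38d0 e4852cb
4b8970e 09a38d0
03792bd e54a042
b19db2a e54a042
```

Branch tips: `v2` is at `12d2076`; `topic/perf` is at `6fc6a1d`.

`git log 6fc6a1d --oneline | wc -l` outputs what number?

3

Walking parent pointers from 6fc6a1d: reachable set = {6fc6a1d, b19db2a, e54a042}.
That is 3 commits.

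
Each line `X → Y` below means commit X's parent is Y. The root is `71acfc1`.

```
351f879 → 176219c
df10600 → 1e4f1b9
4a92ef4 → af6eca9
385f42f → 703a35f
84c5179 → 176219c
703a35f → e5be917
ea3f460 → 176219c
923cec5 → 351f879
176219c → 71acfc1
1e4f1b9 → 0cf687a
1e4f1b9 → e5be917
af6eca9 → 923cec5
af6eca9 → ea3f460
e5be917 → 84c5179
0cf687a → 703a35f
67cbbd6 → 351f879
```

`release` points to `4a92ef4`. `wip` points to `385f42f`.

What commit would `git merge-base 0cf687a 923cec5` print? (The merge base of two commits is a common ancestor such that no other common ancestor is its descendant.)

176219c

Ancestors of 0cf687a: {0cf687a, 176219c, 703a35f, 71acfc1, 84c5179, e5be917}.
Ancestors of 923cec5: {176219c, 351f879, 71acfc1, 923cec5}.
Common ancestors: {176219c, 71acfc1}.
Among these, 176219c is not an ancestor of any other common ancestor — it is the merge base.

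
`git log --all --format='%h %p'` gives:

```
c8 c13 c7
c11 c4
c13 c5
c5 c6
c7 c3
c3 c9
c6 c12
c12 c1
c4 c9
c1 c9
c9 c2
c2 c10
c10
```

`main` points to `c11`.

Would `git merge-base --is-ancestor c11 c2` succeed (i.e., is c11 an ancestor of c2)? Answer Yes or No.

No

Ancestors of c2: {c10, c2}.
c11 is not in that set, so it is not an ancestor of c2.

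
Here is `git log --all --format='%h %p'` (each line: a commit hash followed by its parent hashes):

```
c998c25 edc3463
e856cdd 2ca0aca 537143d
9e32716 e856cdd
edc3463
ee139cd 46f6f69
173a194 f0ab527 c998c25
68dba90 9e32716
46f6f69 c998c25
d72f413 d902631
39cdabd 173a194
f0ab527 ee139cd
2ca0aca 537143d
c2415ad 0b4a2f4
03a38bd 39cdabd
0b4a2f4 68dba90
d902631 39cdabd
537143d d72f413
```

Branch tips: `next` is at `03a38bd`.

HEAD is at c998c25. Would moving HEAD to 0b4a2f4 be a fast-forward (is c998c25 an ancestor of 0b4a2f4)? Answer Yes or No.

A fast-forward from c998c25 to 0b4a2f4 is possible iff c998c25 is an ancestor of 0b4a2f4.
Ancestors of 0b4a2f4: {0b4a2f4, 173a194, 2ca0aca, 39cdabd, 46f6f69, 537143d, 68dba90, 9e32716, c998c25, d72f413, d902631, e856cdd, edc3463, ee139cd, f0ab527}.
c998c25 is among them, so fast-forward is possible.

Yes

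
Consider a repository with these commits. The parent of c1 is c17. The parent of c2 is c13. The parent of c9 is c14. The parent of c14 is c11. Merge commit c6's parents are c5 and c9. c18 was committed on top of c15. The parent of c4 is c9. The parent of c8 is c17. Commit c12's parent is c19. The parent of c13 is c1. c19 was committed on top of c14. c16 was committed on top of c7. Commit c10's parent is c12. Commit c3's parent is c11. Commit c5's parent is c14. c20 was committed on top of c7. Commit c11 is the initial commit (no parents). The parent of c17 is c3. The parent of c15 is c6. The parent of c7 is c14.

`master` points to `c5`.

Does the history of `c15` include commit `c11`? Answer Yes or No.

Ancestors of c15 (commits reachable by following parents): {c11, c14, c15, c5, c6, c9}.
c11 is in that set, so it is an ancestor of c15.

Yes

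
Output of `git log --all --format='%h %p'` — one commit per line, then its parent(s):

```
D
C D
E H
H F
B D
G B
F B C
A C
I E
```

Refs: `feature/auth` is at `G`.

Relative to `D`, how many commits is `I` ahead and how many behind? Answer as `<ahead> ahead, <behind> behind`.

6 ahead, 0 behind

Reachable from I: {B, C, D, E, F, H, I}.
Reachable from D: {D}.
Only in I's history (ahead): {B, C, E, F, H, I} — 6.
Only in D's history (behind): {} — 0.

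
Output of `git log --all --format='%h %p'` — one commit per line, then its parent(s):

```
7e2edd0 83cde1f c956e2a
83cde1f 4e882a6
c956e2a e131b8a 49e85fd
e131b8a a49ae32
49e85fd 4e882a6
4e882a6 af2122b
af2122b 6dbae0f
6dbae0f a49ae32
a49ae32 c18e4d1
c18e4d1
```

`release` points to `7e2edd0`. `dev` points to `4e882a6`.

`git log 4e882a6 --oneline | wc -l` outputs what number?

Walking parent pointers from 4e882a6: reachable set = {4e882a6, 6dbae0f, a49ae32, af2122b, c18e4d1}.
That is 5 commits.

5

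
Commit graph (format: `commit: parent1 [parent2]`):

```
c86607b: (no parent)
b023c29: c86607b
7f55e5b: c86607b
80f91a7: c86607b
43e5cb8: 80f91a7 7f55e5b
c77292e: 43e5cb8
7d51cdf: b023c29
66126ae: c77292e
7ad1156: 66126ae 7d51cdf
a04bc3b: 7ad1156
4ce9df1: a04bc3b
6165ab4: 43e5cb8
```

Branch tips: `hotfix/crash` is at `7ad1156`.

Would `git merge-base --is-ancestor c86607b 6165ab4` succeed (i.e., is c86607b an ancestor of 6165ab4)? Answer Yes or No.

Ancestors of 6165ab4 (commits reachable by following parents): {43e5cb8, 6165ab4, 7f55e5b, 80f91a7, c86607b}.
c86607b is in that set, so it is an ancestor of 6165ab4.

Yes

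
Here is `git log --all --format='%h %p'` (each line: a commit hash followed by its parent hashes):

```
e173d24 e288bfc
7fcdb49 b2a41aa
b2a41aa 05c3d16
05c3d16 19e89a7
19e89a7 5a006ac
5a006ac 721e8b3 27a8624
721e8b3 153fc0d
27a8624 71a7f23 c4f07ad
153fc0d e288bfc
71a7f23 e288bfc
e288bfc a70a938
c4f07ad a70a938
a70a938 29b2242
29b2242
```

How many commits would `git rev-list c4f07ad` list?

3

Walking parent pointers from c4f07ad: reachable set = {29b2242, a70a938, c4f07ad}.
That is 3 commits.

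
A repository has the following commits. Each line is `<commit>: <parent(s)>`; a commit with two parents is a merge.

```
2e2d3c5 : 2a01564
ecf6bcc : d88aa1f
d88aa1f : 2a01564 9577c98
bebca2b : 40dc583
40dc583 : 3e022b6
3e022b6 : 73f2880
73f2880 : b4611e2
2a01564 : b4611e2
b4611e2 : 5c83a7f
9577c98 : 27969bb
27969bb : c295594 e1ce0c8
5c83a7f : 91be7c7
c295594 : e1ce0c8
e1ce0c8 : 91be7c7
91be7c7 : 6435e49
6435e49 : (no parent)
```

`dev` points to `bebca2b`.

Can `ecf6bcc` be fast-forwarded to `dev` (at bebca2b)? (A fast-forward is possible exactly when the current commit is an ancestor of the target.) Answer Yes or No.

A fast-forward from ecf6bcc to bebca2b is possible iff ecf6bcc is an ancestor of bebca2b.
Ancestors of bebca2b: {3e022b6, 40dc583, 5c83a7f, 6435e49, 73f2880, 91be7c7, b4611e2, bebca2b}.
ecf6bcc is not among them, so fast-forward is not possible.

No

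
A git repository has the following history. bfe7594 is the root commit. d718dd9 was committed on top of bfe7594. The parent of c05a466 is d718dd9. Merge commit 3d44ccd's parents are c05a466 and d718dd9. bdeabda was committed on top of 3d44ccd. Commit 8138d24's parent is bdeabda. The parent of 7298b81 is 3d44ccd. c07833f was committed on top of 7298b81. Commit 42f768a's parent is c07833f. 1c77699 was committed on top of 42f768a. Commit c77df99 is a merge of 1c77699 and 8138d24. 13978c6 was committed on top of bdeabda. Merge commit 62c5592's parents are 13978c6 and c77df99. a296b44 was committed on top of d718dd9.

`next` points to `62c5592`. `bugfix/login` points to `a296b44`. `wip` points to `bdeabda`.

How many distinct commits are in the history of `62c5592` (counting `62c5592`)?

13

Walking parent pointers from 62c5592: reachable set = {13978c6, 1c77699, 3d44ccd, 42f768a, 62c5592, 7298b81, 8138d24, bdeabda, bfe7594, c05a466, c07833f, c77df99, d718dd9}.
That is 13 commits.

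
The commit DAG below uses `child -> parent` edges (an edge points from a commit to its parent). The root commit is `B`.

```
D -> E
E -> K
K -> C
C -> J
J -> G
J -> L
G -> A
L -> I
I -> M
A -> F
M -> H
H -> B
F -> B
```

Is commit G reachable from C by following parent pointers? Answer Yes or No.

Yes

Ancestors of C (commits reachable by following parents): {A, B, C, F, G, H, I, J, L, M}.
G is in that set, so it is an ancestor of C.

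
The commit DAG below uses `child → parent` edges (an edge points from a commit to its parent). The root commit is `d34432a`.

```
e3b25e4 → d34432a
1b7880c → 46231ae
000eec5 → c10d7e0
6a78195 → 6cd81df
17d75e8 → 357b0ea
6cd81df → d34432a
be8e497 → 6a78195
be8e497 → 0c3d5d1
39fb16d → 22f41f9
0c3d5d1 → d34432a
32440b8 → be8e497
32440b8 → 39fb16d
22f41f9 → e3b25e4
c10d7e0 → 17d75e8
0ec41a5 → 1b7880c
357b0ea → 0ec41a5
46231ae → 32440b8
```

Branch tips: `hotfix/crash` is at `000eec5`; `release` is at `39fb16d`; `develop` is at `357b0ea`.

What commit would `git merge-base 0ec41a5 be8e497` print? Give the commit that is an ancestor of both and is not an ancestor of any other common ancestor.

be8e497

Ancestors of 0ec41a5: {0c3d5d1, 0ec41a5, 1b7880c, 22f41f9, 32440b8, 39fb16d, 46231ae, 6a78195, 6cd81df, be8e497, d34432a, e3b25e4}.
Ancestors of be8e497: {0c3d5d1, 6a78195, 6cd81df, be8e497, d34432a}.
Common ancestors: {0c3d5d1, 6a78195, 6cd81df, be8e497, d34432a}.
Among these, be8e497 is not an ancestor of any other common ancestor — it is the merge base.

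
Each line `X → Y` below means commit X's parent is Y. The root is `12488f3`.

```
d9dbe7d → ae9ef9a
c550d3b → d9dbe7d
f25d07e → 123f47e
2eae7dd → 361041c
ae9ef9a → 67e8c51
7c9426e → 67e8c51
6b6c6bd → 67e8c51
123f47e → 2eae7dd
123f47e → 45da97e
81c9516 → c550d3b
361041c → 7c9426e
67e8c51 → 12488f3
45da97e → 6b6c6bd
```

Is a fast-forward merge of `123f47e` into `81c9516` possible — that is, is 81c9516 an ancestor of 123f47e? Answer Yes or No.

No

A fast-forward from 81c9516 to 123f47e is possible iff 81c9516 is an ancestor of 123f47e.
Ancestors of 123f47e: {123f47e, 12488f3, 2eae7dd, 361041c, 45da97e, 67e8c51, 6b6c6bd, 7c9426e}.
81c9516 is not among them, so fast-forward is not possible.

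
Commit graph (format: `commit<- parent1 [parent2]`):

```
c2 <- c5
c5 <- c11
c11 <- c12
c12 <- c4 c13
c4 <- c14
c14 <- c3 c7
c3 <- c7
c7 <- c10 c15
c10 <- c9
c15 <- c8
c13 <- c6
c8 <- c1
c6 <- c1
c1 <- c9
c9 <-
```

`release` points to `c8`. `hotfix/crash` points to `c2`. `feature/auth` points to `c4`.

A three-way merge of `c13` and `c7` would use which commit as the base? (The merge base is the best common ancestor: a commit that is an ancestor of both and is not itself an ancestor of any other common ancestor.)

Ancestors of c13: {c1, c13, c6, c9}.
Ancestors of c7: {c1, c10, c15, c7, c8, c9}.
Common ancestors: {c1, c9}.
Among these, c1 is not an ancestor of any other common ancestor — it is the merge base.

c1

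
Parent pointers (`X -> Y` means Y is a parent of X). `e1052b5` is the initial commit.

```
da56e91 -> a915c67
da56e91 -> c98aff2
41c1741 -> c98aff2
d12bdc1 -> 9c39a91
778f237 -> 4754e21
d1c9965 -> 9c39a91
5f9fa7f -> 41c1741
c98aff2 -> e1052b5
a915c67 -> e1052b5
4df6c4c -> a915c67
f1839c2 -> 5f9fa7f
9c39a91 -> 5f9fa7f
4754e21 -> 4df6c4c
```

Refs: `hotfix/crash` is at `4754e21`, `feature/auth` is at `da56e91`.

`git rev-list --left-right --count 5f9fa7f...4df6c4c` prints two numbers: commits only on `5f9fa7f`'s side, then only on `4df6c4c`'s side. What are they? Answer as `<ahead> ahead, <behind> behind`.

Reachable from 5f9fa7f: {41c1741, 5f9fa7f, c98aff2, e1052b5}.
Reachable from 4df6c4c: {4df6c4c, a915c67, e1052b5}.
Only in 5f9fa7f's history (ahead): {41c1741, 5f9fa7f, c98aff2} — 3.
Only in 4df6c4c's history (behind): {4df6c4c, a915c67} — 2.

3 ahead, 2 behind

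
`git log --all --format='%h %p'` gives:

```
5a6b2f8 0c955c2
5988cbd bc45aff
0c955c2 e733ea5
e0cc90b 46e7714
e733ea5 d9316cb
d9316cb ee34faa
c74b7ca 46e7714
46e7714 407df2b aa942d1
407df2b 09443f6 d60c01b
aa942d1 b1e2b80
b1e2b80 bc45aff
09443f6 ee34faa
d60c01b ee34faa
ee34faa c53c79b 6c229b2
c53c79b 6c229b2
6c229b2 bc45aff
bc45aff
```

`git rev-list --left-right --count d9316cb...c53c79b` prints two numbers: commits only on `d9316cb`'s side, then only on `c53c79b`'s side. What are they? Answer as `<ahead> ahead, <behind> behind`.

Reachable from d9316cb: {6c229b2, bc45aff, c53c79b, d9316cb, ee34faa}.
Reachable from c53c79b: {6c229b2, bc45aff, c53c79b}.
Only in d9316cb's history (ahead): {d9316cb, ee34faa} — 2.
Only in c53c79b's history (behind): {} — 0.

2 ahead, 0 behind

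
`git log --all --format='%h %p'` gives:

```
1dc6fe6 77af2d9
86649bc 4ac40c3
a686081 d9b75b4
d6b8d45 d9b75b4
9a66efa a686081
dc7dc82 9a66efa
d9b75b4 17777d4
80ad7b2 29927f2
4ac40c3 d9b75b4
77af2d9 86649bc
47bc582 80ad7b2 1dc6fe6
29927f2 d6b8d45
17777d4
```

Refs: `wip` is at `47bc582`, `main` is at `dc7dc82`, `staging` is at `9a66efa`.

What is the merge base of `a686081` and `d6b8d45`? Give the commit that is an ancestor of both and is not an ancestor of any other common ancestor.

Ancestors of a686081: {17777d4, a686081, d9b75b4}.
Ancestors of d6b8d45: {17777d4, d6b8d45, d9b75b4}.
Common ancestors: {17777d4, d9b75b4}.
Among these, d9b75b4 is not an ancestor of any other common ancestor — it is the merge base.

d9b75b4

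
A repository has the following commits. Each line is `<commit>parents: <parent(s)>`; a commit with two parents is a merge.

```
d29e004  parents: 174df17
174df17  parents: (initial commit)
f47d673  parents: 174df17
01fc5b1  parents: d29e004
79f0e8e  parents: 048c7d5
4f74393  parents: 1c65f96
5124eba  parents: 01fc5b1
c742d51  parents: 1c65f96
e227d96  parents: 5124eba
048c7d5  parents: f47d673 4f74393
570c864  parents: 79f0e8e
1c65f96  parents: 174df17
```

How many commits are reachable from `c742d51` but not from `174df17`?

2

Reachable from c742d51: {174df17, 1c65f96, c742d51}.
Reachable from 174df17: {174df17}.
In c742d51's history but not 174df17's: {1c65f96, c742d51} — 2 commits.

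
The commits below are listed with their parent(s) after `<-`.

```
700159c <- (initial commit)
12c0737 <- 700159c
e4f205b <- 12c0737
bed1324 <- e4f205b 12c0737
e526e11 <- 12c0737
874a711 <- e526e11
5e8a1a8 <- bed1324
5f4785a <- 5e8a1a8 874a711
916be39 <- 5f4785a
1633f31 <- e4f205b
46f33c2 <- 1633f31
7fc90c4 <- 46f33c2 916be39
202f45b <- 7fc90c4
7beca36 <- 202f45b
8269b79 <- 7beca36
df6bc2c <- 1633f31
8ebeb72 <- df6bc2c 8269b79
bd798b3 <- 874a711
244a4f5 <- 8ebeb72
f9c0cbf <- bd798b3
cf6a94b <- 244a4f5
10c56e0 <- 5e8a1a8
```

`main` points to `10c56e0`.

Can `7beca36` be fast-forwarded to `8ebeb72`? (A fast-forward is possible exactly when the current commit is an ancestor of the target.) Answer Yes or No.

A fast-forward from 7beca36 to 8ebeb72 is possible iff 7beca36 is an ancestor of 8ebeb72.
Ancestors of 8ebeb72: {12c0737, 1633f31, 202f45b, 46f33c2, 5e8a1a8, 5f4785a, 700159c, 7beca36, 7fc90c4, 8269b79, 874a711, 8ebeb72, 916be39, bed1324, df6bc2c, e4f205b, e526e11}.
7beca36 is among them, so fast-forward is possible.

Yes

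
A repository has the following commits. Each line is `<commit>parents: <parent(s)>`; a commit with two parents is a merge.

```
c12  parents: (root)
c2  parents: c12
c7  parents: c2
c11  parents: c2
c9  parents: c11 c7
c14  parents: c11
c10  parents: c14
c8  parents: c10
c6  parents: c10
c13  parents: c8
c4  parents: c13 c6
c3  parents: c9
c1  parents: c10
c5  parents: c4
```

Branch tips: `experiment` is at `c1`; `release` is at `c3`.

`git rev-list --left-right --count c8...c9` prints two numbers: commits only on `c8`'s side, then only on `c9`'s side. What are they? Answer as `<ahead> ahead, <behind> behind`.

Reachable from c8: {c10, c11, c12, c14, c2, c8}.
Reachable from c9: {c11, c12, c2, c7, c9}.
Only in c8's history (ahead): {c10, c14, c8} — 3.
Only in c9's history (behind): {c7, c9} — 2.

3 ahead, 2 behind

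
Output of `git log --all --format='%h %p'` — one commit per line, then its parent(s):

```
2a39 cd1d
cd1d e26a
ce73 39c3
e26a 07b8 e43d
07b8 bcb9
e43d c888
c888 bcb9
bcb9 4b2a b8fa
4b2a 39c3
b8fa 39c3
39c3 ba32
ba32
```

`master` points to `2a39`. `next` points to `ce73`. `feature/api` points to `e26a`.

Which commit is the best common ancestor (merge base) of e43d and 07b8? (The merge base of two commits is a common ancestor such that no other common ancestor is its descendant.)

Ancestors of e43d: {39c3, 4b2a, b8fa, ba32, bcb9, c888, e43d}.
Ancestors of 07b8: {07b8, 39c3, 4b2a, b8fa, ba32, bcb9}.
Common ancestors: {39c3, 4b2a, b8fa, ba32, bcb9}.
Among these, bcb9 is not an ancestor of any other common ancestor — it is the merge base.

bcb9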